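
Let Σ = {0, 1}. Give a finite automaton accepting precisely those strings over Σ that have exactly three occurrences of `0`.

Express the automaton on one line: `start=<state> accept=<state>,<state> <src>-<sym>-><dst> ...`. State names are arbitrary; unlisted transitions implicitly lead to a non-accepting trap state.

start=A accept=D A-0->B A-1->A B-0->C B-1->B C-0->D C-1->C D-0->E D-1->D E-0->E E-1->E

Only the number of `0`s matters, and only up to 4. Make a chain A → B → C → D → E advanced by each `0` (with E absorbing); every other symbol self-loops. The accepting set is {D}.
With 5 states:
       0  1 
>  A   B  A 
   B   C  B 
   C   D  C 
 * D   E  D 
   E   E  E 
(> = start, * = accepting)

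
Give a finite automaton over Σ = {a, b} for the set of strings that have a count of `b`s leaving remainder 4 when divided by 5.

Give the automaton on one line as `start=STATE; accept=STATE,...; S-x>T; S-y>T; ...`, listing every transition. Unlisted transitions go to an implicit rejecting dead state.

start=q0; accept=q4; q0-a>q0; q0-b>q1; q1-a>q1; q1-b>q2; q2-a>q2; q2-b>q3; q3-a>q3; q3-b>q4; q4-a>q4; q4-b>q0

The only thing that matters is how many `b`s have appeared, reduced mod 5. Use one state per residue: q0 for 0, …, q4 for 4. Reading `b` moves to the next residue; anything else stays put. q4 is accepting.
A 5-state machine:
        a   b  
>  q0   q0  q1 
   q1   q1  q2 
   q2   q2  q3 
   q3   q3  q4 
 * q4   q4  q0 
(> = start, * = accepting)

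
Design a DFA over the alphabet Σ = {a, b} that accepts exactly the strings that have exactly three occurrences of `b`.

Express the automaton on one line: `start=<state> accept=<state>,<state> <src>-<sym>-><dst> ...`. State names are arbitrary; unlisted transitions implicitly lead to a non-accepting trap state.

start=S0 accept=S3 S0-a->S0 S0-b->S1 S1-a->S1 S1-b->S2 S2-a->S2 S2-b->S3 S3-a->S3 S3-b->S4 S4-a->S4 S4-b->S4

Only the number of `b`s matters, and only up to 4. Make a chain S0 → S1 → S2 → S3 → S4 advanced by each `b` (with S4 absorbing); every other symbol self-loops. The accepting set is {S3}.
5 states suffice.
        a   b  
>  S0   S0  S1 
   S1   S1  S2 
   S2   S2  S3 
 * S3   S3  S4 
   S4   S4  S4 
(> = start, * = accepting)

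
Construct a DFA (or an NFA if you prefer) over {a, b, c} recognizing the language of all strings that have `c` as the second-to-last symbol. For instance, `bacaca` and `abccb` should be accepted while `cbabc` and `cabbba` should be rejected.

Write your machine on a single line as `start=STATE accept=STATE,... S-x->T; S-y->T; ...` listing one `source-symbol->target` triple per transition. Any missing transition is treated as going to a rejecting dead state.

start=q0; accept=q10,q11,q12; q0-a->q1; q0-b->q2; q0-c->q3; q1-a->q4; q1-b->q5; q1-c->q6; q2-a->q7; q2-b->q8; q2-c->q9; q3-a->q10; q3-b->q11; q3-c->q12; q4-a->q4; q4-b->q5; q4-c->q6; q5-a->q7; q5-b->q8; q5-c->q9; q6-a->q10; q6-b->q11; q6-c->q12; q7-a->q4; q7-b->q5; q7-c->q6; q8-a->q7; q8-b->q8; q8-c->q9; q9-a->q10; q9-b->q11; q9-c->q12; q10-a->q4; q10-b->q5; q10-c->q6; q11-a->q7; q11-b->q8; q11-c->q9; q12-a->q10; q12-b->q11; q12-c->q12

Because acceptance depends on a position counted from the end, the machine has to buffer the most recent 2 symbols. Make each state the string of the last up-to-2 symbols read; on input `x` shift the window left and append `x`. Accept when the buffered window has length 2 and begins with `c`.
          a    b    c  
>  q0     q1   q2   q3 
   q1     q4   q5   q6 
   q2     q7   q8   q9 
   q3    q10  q11  q12 
   q4     q4   q5   q6 
   q5     q7   q8   q9 
   q6    q10  q11  q12 
   q7     q4   q5   q6 
   q8     q7   q8   q9 
   q9    q10  q11  q12 
 * q10    q4   q5   q6 
 * q11    q7   q8   q9 
 * q12   q10  q11  q12 
(> = start, * = accepting)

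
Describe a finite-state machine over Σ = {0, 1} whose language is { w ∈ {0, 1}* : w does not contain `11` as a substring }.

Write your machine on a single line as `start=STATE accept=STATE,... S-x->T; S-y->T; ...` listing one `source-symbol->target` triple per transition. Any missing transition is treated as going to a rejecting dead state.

start=q0; accept=q0,q1; q0-0->q0; q0-1->q1; q1-0->q0; q1-1->q2; q2-0->q2; q2-1->q2

Track partial matches of the forbidden pattern `11`. State q2 is a dead state reached once `11` has occurred; every other state accepts. q0 means no part of `11` is currently matched.
3 states suffice.
        0   1  
>* q0   q0  q1 
 * q1   q0  q2 
   q2   q2  q2 
(> = start, * = accepting)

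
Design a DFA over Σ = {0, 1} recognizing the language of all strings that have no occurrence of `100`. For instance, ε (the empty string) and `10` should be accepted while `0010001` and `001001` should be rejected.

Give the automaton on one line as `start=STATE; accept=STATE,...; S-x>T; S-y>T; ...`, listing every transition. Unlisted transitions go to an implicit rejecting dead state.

start=A; accept=A,B,C; A-0>A; A-1>B; B-0>C; B-1>B; C-0>D; C-1>B; D-0>D; D-1>D

This is the complement of 'contains `100`'. Use the same substring-matching states — A through D holding how much of `100` has just been matched — but flip the accepting set: everything except the trap D accepts.
4 states suffice.
       0  1 
>* A   A  B 
 * B   C  B 
 * C   D  B 
   D   D  D 
(> = start, * = accepting)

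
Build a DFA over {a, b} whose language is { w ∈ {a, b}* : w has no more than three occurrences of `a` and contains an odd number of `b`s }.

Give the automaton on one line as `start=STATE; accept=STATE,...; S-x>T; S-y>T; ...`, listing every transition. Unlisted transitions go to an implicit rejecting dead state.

start=q0; accept=q2,q4,q6,q8; q0-a>q1; q0-b>q2; q1-a>q3; q1-b>q4; q2-a>q4; q2-b>q0; q3-a>q5; q3-b>q6; q4-a>q6; q4-b>q1; q5-a>q7; q5-b>q8; q6-a>q8; q6-b>q3; q7-a>q7; q7-b>q7; q8-a>q7; q8-b>q5

Handle the two conditions separately and then intersect. The first has 5 states tracking the count of `a`s, saturating at 4; the second has 2 states tracking the count of `b`s modulo 2. A product state is a pair (one from each), accepting exactly when both do. Equivalent product states are then merged.
A 9-state machine:
        a   b  
>  q0   q1  q2 
   q1   q3  q4 
 * q2   q4  q0 
   q3   q5  q6 
 * q4   q6  q1 
   q5   q7  q8 
 * q6   q8  q3 
   q7   q7  q7 
 * q8   q7  q5 
(> = start, * = accepting)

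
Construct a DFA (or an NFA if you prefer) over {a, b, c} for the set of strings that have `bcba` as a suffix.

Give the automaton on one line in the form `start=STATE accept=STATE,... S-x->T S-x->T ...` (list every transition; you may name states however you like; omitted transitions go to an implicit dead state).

start=s0 accept=s4 s0-a->s0 s0-b->s1 s0-c->s0 s1-a->s0 s1-b->s1 s1-c->s2 s2-a->s0 s2-b->s3 s2-c->s0 s3-a->s4 s3-b->s1 s3-c->s2 s4-a->s0 s4-b->s1 s4-c->s0

Remember how much of `bcba` the current input suffix matches. State s0 means no match yet; s1 means the last symbol is `b`; s2 means the last 2 symbols are `bc`; s3 means the last 3 symbols are `bcb`; s4 means the last 4 symbols are `bcba`. Only s4 accepts. On a mismatch, fall back to the longest proper suffix that is still a prefix of `bcba`.
A 5-state machine:
        a   b   c  
>  s0   s0  s1  s0 
   s1   s0  s1  s2 
   s2   s0  s3  s0 
   s3   s4  s1  s2 
 * s4   s0  s1  s0 
(> = start, * = accepting)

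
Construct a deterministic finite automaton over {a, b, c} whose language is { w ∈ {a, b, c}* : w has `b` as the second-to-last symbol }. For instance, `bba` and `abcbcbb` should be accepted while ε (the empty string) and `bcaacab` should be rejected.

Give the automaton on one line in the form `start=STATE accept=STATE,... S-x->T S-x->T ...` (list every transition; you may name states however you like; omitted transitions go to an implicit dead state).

Because acceptance depends on a position counted from the end, the machine has to buffer the most recent 2 symbols. Make each state the string of the last up-to-2 symbols read; on input `x` shift the window left and append `x`. Accept when the buffered window has length 2 and begins with `b`.
With 13 states:
          a    b    c  
>  s0     s1   s2   s3 
   s1     s4   s5   s6 
   s2     s7   s8   s9 
   s3    s10  s11  s12 
   s4     s4   s5   s6 
   s5     s7   s8   s9 
   s6    s10  s11  s12 
 * s7     s4   s5   s6 
 * s8     s7   s8   s9 
 * s9    s10  s11  s12 
   s10    s4   s5   s6 
   s11    s7   s8   s9 
   s12   s10  s11  s12 
(> = start, * = accepting)

start=s0 accept=s7,s8,s9 s0-a->s1 s0-b->s2 s0-c->s3 s1-a->s4 s1-b->s5 s1-c->s6 s2-a->s7 s2-b->s8 s2-c->s9 s3-a->s10 s3-b->s11 s3-c->s12 s4-a->s4 s4-b->s5 s4-c->s6 s5-a->s7 s5-b->s8 s5-c->s9 s6-a->s10 s6-b->s11 s6-c->s12 s7-a->s4 s7-b->s5 s7-c->s6 s8-a->s7 s8-b->s8 s8-c->s9 s9-a->s10 s9-b->s11 s9-c->s12 s10-a->s4 s10-b->s5 s10-c->s6 s11-a->s7 s11-b->s8 s11-c->s9 s12-a->s10 s12-b->s11 s12-c->s12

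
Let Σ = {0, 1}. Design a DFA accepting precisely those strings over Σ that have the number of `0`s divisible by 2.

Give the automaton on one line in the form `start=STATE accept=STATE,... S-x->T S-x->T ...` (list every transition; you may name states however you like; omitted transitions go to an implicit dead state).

Keep the running count of `0`s modulo 2: each `0` advances along the cycle A → B → A while other symbols loop. Accept at A.
       0  1 
>* A   B  A 
   B   A  B 
(> = start, * = accepting)

start=A accept=A A-0->B A-1->A B-0->A B-1->B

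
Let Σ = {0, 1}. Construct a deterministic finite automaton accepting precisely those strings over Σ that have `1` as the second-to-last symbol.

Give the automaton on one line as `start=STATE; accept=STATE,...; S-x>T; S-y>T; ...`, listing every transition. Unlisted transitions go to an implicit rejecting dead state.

Because acceptance depends on a position counted from the end, the machine has to buffer the most recent 2 symbols. Make each state the string of the last up-to-2 symbols read; on input `x` shift the window left and append `x`. Accept when the buffered window has length 2 and begins with `1`.
        0   1  
>  q0   q1  q2 
   q1   q3  q4 
   q2   q5  q6 
   q3   q3  q4 
   q4   q5  q6 
 * q5   q3  q4 
 * q6   q5  q6 
(> = start, * = accepting)

start=q0; accept=q5,q6; q0-0>q1; q0-1>q2; q1-0>q3; q1-1>q4; q2-0>q5; q2-1>q6; q3-0>q3; q3-1>q4; q4-0>q5; q4-1>q6; q5-0>q3; q5-1>q4; q6-0>q5; q6-1>q6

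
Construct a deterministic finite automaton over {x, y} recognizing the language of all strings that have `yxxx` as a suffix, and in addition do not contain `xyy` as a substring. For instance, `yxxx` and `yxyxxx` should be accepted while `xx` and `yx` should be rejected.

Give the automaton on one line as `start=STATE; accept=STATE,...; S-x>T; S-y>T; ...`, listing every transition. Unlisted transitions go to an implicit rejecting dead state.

start=S0; accept=S8; S0-x>S1; S0-y>S2; S1-x>S1; S1-y>S3; S2-x>S4; S2-y>S2; S3-x>S4; S3-y>S5; S4-x>S6; S4-y>S3; S5-x>S7; S5-y>S5; S6-x>S8; S6-y>S3; S7-x>S9; S7-y>S5; S8-x>S1; S8-y>S3; S9-x>S10; S9-y>S5; S10-x>S11; S10-y>S5; S11-x>S11; S11-y>S5

Build one automaton per condition and run them in lockstep. The first has 5 states tracking how much of the suffix `yxxx` has currently been matched; the second has 4 states tracking partial matches of the forbidden pattern `xyy`. A product state is a pair (one from each), accepting exactly when both do.
A 12-state machine:
          x    y  
>  S0     S1   S2 
   S1     S1   S3 
   S2     S4   S2 
   S3     S4   S5 
   S4     S6   S3 
   S5     S7   S5 
   S6     S8   S3 
   S7     S9   S5 
 * S8     S1   S3 
   S9    S10   S5 
   S10   S11   S5 
   S11   S11   S5 
(> = start, * = accepting)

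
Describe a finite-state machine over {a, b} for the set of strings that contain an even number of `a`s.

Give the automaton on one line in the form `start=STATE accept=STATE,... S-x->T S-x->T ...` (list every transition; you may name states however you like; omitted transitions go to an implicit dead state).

start=s0 accept=s0 s0-a->s1 s0-b->s0 s1-a->s0 s1-b->s1

The only thing that matters is how many `a`s have appeared, reduced mod 2. Use one state per residue: s0 for 0, …, s1 for 1. Reading `a` moves to the next residue; anything else stays put. s0 is accepting.
        a   b  
>* s0   s1  s0 
   s1   s0  s1 
(> = start, * = accepting)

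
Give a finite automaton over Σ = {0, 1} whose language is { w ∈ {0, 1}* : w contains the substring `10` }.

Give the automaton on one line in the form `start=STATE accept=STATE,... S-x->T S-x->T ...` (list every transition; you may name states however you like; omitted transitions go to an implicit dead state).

Track how much of `10` has been matched so far: state S0 is no progress, S2 is the absorbing accept state reached once `10` has occurred. Intermediate states record partial matches; on a mismatch, fall back to the longest reusable overlap.
With 3 states:
        0   1  
>  S0   S0  S1 
   S1   S2  S1 
 * S2   S2  S2 
(> = start, * = accepting)

start=S0 accept=S2 S0-0->S0 S0-1->S1 S1-0->S2 S1-1->S1 S2-0->S2 S2-1->S2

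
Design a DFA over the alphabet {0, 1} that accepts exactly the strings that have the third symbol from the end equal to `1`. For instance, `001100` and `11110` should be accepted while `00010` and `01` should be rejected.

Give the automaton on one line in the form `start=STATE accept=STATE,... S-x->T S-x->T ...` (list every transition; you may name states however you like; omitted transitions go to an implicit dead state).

start=S0 accept=S11,S12,S13,S14 S0-0->S1 S0-1->S2 S1-0->S3 S1-1->S4 S2-0->S5 S2-1->S6 S3-0->S7 S3-1->S8 S4-0->S9 S4-1->S10 S5-0->S11 S5-1->S12 S6-0->S13 S6-1->S14 S7-0->S7 S7-1->S8 S8-0->S9 S8-1->S10 S9-0->S11 S9-1->S12 S10-0->S13 S10-1->S14 S11-0->S7 S11-1->S8 S12-0->S9 S12-1->S10 S13-0->S11 S13-1->S12 S14-0->S13 S14-1->S14

Because acceptance depends on a position counted from the end, the machine has to buffer the most recent 3 symbols. Make each state the string of the last up-to-3 symbols read; on input `x` shift the window left and append `x`. Accept when the buffered window has length 3 and begins with `1`.
15 states suffice.
          0    1  
>  S0     S1   S2 
   S1     S3   S4 
   S2     S5   S6 
   S3     S7   S8 
   S4     S9  S10 
   S5    S11  S12 
   S6    S13  S14 
   S7     S7   S8 
   S8     S9  S10 
   S9    S11  S12 
   S10   S13  S14 
 * S11    S7   S8 
 * S12    S9  S10 
 * S13   S11  S12 
 * S14   S13  S14 
(> = start, * = accepting)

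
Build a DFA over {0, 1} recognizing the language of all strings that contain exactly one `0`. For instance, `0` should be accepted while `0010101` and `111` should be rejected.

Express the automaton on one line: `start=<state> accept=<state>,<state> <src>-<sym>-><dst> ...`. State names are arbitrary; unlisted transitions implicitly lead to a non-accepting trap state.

Only the number of `0`s matters, and only up to 2. Make a chain S0 → S1 → S2 advanced by each `0` (with S2 absorbing); every other symbol self-loops. The accepting set is {S1}.
A 3-state machine:
        0   1  
>  S0   S1  S0 
 * S1   S2  S1 
   S2   S2  S2 
(> = start, * = accepting)

start=S0 accept=S1 S0-0->S1 S0-1->S0 S1-0->S2 S1-1->S1 S2-0->S2 S2-1->S2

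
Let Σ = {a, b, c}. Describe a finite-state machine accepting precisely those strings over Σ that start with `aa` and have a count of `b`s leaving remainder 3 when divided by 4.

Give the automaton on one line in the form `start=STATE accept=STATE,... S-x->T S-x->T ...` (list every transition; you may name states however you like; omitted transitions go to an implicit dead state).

start=S0 accept=S9 S0-a->S1 S0-b->S2 S0-c->S3 S1-a->S4 S1-b->S2 S1-c->S3 S2-a->S2 S2-b->S5 S2-c->S2 S3-a->S3 S3-b->S2 S3-c->S3 S4-a->S4 S4-b->S6 S4-c->S4 S5-a->S5 S5-b->S7 S5-c->S5 S6-a->S6 S6-b->S8 S6-c->S6 S7-a->S7 S7-b->S3 S7-c->S7 S8-a->S8 S8-b->S9 S8-c->S8 S9-a->S9 S9-b->S4 S9-c->S9

Handle the two conditions separately and then intersect. The first has 4 states tracking whether the input so far still matches the prefix `aa`; the second has 4 states tracking the count of `b`s modulo 4. A product state is a pair (one from each), accepting exactly when both do.
        a   b   c  
>  S0   S1  S2  S3 
   S1   S4  S2  S3 
   S2   S2  S5  S2 
   S3   S3  S2  S3 
   S4   S4  S6  S4 
   S5   S5  S7  S5 
   S6   S6  S8  S6 
   S7   S7  S3  S7 
   S8   S8  S9  S8 
 * S9   S9  S4  S9 
(> = start, * = accepting)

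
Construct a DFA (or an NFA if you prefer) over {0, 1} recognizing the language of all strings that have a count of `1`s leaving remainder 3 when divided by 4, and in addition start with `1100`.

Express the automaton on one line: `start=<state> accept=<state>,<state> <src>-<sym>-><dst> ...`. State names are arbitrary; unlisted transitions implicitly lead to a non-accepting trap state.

Handle the two conditions separately and then intersect. One (4 states) tracks the count of `1`s modulo 4; the other (6 states) tracks whether the input so far still matches the prefix `1100`. Each combined state is a pair, one component from each; accept when both components accept.
12 states suffice.
          0    1  
>  q0     q1   q2 
   q1     q1   q3 
   q2     q3   q4 
   q3     q3   q5 
   q4     q6   q7 
   q5     q5   q7 
   q6     q8   q7 
   q7     q7   q1 
   q8     q8   q9 
 * q9     q9  q10 
   q10   q10  q11 
   q11   q11   q8 
(> = start, * = accepting)

start=q0 accept=q9 q0-0->q1 q0-1->q2 q1-0->q1 q1-1->q3 q2-0->q3 q2-1->q4 q3-0->q3 q3-1->q5 q4-0->q6 q4-1->q7 q5-0->q5 q5-1->q7 q6-0->q8 q6-1->q7 q7-0->q7 q7-1->q1 q8-0->q8 q8-1->q9 q9-0->q9 q9-1->q10 q10-0->q10 q10-1->q11 q11-0->q11 q11-1->q8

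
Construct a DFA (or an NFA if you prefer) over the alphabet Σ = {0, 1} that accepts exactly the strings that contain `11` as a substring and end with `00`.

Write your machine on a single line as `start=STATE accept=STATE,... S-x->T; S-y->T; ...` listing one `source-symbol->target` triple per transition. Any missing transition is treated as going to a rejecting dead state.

Build one automaton per condition and run them in lockstep. One (3 states) tracks whether and how much of `11` has been seen; the other (3 states) tracks how much of the suffix `00` has currently been matched. Each combined state is a pair, one component from each; accept when both components accept. After merging equivalent states the machine shrinks.
        0   1  
>  q0   q0  q1 
   q1   q0  q2 
   q2   q3  q2 
   q3   q4  q2 
 * q4   q4  q2 
(> = start, * = accepting)

start=q0; accept=q4; q0-0->q0; q0-1->q1; q1-0->q0; q1-1->q2; q2-0->q3; q2-1->q2; q3-0->q4; q3-1->q2; q4-0->q4; q4-1->q2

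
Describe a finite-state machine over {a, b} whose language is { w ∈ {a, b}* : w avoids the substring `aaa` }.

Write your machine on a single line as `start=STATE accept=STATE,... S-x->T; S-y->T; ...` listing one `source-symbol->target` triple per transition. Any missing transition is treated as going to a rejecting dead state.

Track partial matches of the forbidden pattern `aaa`. State S3 is a dead state reached once `aaa` has occurred; every other state accepts. S0 means no part of `aaa` is currently matched.
With 4 states:
        a   b  
>* S0   S1  S0 
 * S1   S2  S0 
 * S2   S3  S0 
   S3   S3  S3 
(> = start, * = accepting)

start=S0; accept=S0,S1,S2; S0-a->S1; S0-b->S0; S1-a->S2; S1-b->S0; S2-a->S3; S2-b->S0; S3-a->S3; S3-b->S3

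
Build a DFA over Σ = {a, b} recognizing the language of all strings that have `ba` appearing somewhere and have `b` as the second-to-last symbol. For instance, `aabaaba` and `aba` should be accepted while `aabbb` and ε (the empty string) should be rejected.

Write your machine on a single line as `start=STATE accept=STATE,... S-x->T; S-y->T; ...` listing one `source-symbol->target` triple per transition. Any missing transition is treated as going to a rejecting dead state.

Run two small machines in parallel and take their product. The first has 3 states tracking whether and how much of `ba` has been seen; the second has 7 states tracking the last 2 symbols read. A product state is a pair (one from each), accepting exactly when both do.
10 states suffice.
        a   b  
>  S0   S1  S2 
   S1   S3  S4 
   S2   S5  S6 
   S3   S3  S4 
   S4   S5  S6 
 * S5   S7  S8 
   S6   S5  S6 
   S7   S7  S8 
   S8   S5  S9 
 * S9   S5  S9 
(> = start, * = accepting)

start=S0; accept=S5,S9; S0-a->S1; S0-b->S2; S1-a->S3; S1-b->S4; S2-a->S5; S2-b->S6; S3-a->S3; S3-b->S4; S4-a->S5; S4-b->S6; S5-a->S7; S5-b->S8; S6-a->S5; S6-b->S6; S7-a->S7; S7-b->S8; S8-a->S5; S8-b->S9; S9-a->S5; S9-b->S9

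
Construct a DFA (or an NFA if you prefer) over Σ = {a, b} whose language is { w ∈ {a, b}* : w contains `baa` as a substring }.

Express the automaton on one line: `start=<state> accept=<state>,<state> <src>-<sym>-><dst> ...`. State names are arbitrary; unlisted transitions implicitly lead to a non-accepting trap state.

start=q0 accept=q3 q0-a->q0 q0-b->q1 q1-a->q2 q1-b->q1 q2-a->q3 q2-b->q1 q3-a->q3 q3-b->q3

States q0..q2 record the length of the longest prefix of `baa` that matches the current input suffix. Reaching q3 means `baa` has been seen, and we stay there forever. Accept from q3.
        a   b  
>  q0   q0  q1 
   q1   q2  q1 
   q2   q3  q1 
 * q3   q3  q3 
(> = start, * = accepting)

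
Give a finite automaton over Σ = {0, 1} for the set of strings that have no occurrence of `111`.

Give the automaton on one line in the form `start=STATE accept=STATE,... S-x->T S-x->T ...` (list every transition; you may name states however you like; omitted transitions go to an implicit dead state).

Track partial matches of the forbidden pattern `111`. State D is a dead state reached once `111` has occurred; every other state accepts. A means no part of `111` is currently matched.
4 states suffice.
       0  1 
>* A   A  B 
 * B   A  C 
 * C   A  D 
   D   D  D 
(> = start, * = accepting)

start=A accept=A,B,C A-0->A A-1->B B-0->A B-1->C C-0->A C-1->D D-0->D D-1->D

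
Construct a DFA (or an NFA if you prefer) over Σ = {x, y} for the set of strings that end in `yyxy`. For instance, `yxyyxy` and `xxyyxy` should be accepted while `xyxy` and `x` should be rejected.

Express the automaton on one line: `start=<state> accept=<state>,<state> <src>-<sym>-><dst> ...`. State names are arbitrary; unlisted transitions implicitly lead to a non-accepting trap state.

Remember how much of `yyxy` the current input suffix matches. State q0 means no match yet; q1 means the last symbol is `y`; q2 means the last 2 symbols are `yy`; q3 means the last 3 symbols are `yyx`; q4 means the last 4 symbols are `yyxy`. Only q4 accepts. On a mismatch, fall back to the longest proper suffix that is still a prefix of `yyxy`.
With 5 states:
        x   y  
>  q0   q0  q1 
   q1   q0  q2 
   q2   q3  q2 
   q3   q0  q4 
 * q4   q0  q2 
(> = start, * = accepting)

start=q0 accept=q4 q0-x->q0 q0-y->q1 q1-x->q0 q1-y->q2 q2-x->q3 q2-y->q2 q3-x->q0 q3-y->q4 q4-x->q0 q4-y->q2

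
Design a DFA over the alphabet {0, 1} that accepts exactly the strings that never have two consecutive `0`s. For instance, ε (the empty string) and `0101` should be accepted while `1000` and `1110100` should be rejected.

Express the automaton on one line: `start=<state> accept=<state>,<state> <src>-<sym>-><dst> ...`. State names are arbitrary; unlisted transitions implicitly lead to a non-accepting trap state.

start=A accept=A,B A-0->B A-1->A B-0->C B-1->A C-0->C C-1->C

Track partial matches of the forbidden pattern `00`. State C is a dead state reached once `00` has occurred; every other state accepts. A means no part of `00` is currently matched.
A 3-state machine:
       0  1 
>* A   B  A 
 * B   C  A 
   C   C  C 
(> = start, * = accepting)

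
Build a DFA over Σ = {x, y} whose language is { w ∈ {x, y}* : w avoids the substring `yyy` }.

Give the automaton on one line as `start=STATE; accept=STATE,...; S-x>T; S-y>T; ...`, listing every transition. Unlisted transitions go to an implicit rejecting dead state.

This is the complement of 'contains `yyy`'. Use the same substring-matching states — s0 through s3 holding how much of `yyy` has just been matched — but flip the accepting set: everything except the trap s3 accepts.
        x   y  
>* s0   s0  s1 
 * s1   s0  s2 
 * s2   s0  s3 
   s3   s3  s3 
(> = start, * = accepting)

start=s0; accept=s0,s1,s2; s0-x>s0; s0-y>s1; s1-x>s0; s1-y>s2; s2-x>s0; s2-y>s3; s3-x>s3; s3-y>s3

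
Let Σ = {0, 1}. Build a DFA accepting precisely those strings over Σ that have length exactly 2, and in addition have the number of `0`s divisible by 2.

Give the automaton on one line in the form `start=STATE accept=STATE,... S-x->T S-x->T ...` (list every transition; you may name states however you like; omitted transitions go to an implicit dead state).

Run two small machines in parallel and take their product. One (4 states) tracks the input length, saturating at 3; the other (2 states) tracks the count of `0`s modulo 2. Each combined state is a pair, one component from each; accept when both components accept. After merging equivalent states the machine shrinks.
A 5-state machine:
        0   1  
>  s0   s1  s2 
   s1   s3  s4 
   s2   s4  s3 
 * s3   s4  s4 
   s4   s4  s4 
(> = start, * = accepting)

start=s0 accept=s3 s0-0->s1 s0-1->s2 s1-0->s3 s1-1->s4 s2-0->s4 s2-1->s3 s3-0->s4 s3-1->s4 s4-0->s4 s4-1->s4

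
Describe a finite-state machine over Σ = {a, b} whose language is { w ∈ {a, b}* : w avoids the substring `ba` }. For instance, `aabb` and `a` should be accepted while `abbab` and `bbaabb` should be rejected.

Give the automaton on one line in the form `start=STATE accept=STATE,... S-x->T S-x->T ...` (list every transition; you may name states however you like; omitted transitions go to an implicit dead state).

This is the complement of 'contains `ba`'. Use the same substring-matching states — s0 through s2 holding how much of `ba` has just been matched — but flip the accepting set: everything except the trap s2 accepts.
A 3-state machine:
        a   b  
>* s0   s0  s1 
 * s1   s2  s1 
   s2   s2  s2 
(> = start, * = accepting)

start=s0 accept=s0,s1 s0-a->s0 s0-b->s1 s1-a->s2 s1-b->s1 s2-a->s2 s2-b->s2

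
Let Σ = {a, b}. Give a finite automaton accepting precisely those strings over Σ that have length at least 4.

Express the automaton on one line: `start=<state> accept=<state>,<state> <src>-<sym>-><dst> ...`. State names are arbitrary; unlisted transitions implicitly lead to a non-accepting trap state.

We only need to distinguish lengths 0, 1, …, 4, and '>4'. Chain q0 → q1 → q2 → q3 → q4 → q5 on every symbol, with q5 looping. Accepting states: {q4, q5}.
A 6-state machine:
        a   b  
>  q0   q1  q1 
   q1   q2  q2 
   q2   q3  q3 
   q3   q4  q4 
 * q4   q5  q5 
 * q5   q5  q5 
(> = start, * = accepting)

start=q0 accept=q4,q5 q0-a->q1 q0-b->q1 q1-a->q2 q1-b->q2 q2-a->q3 q2-b->q3 q3-a->q4 q3-b->q4 q4-a->q5 q4-b->q5 q5-a->q5 q5-b->q5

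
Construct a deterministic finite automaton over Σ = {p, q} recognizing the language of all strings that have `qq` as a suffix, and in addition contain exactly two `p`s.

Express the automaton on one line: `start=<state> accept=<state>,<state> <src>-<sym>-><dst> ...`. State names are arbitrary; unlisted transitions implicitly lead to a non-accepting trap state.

start=s0 accept=s5 s0-p->s1 s0-q->s0 s1-p->s2 s1-q->s1 s2-p->s3 s2-q->s4 s3-p->s3 s3-q->s3 s4-p->s3 s4-q->s5 s5-p->s3 s5-q->s5

Build one automaton per condition and run them in lockstep. The first has 3 states tracking how much of the suffix `qq` has currently been matched; the second has 4 states tracking the count of `p`s, saturating at 3. A product state is a pair (one from each), accepting exactly when both do. Minimizing collapses redundant product states.
        p   q  
>  s0   s1  s0 
   s1   s2  s1 
   s2   s3  s4 
   s3   s3  s3 
   s4   s3  s5 
 * s5   s3  s5 
(> = start, * = accepting)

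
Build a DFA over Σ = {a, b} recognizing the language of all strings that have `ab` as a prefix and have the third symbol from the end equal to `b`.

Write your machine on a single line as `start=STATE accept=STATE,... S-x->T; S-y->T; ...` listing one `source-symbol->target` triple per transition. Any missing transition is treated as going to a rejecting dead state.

Handle the two conditions separately and then intersect. One (4 states) tracks whether the input so far still matches the prefix `ab`; the other (15 states) tracks the last 3 symbols read. Each combined state is a pair, one component from each; accept when both components accept.
          a    b  
>  S0     S1   S2 
   S1     S3   S4 
   S2     S5   S6 
   S3     S7   S8 
   S4     S9  S10 
   S5    S11  S12 
   S6    S13  S14 
   S7     S7   S8 
   S8    S15  S16 
   S9    S17  S18 
   S10   S19  S20 
   S11    S7   S8 
   S12   S15  S16 
   S13   S11  S12 
   S14   S13  S14 
   S15   S11  S12 
   S16   S13  S14 
 * S17   S21  S22 
 * S18    S9  S10 
 * S19   S17  S18 
 * S20   S19  S20 
   S21   S21  S22 
   S22    S9  S10 
(> = start, * = accepting)

start=S0; accept=S17,S18,S19,S20; S0-a->S1; S0-b->S2; S1-a->S3; S1-b->S4; S2-a->S5; S2-b->S6; S3-a->S7; S3-b->S8; S4-a->S9; S4-b->S10; S5-a->S11; S5-b->S12; S6-a->S13; S6-b->S14; S7-a->S7; S7-b->S8; S8-a->S15; S8-b->S16; S9-a->S17; S9-b->S18; S10-a->S19; S10-b->S20; S11-a->S7; S11-b->S8; S12-a->S15; S12-b->S16; S13-a->S11; S13-b->S12; S14-a->S13; S14-b->S14; S15-a->S11; S15-b->S12; S16-a->S13; S16-b->S14; S17-a->S21; S17-b->S22; S18-a->S9; S18-b->S10; S19-a->S17; S19-b->S18; S20-a->S19; S20-b->S20; S21-a->S21; S21-b->S22; S22-a->S9; S22-b->S10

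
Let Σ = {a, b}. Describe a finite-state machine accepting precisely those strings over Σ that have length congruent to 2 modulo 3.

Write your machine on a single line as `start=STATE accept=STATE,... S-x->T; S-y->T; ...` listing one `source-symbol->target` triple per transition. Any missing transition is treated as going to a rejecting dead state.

start=q0; accept=q2; q0-a->q1; q0-b->q1; q1-a->q2; q1-b->q2; q2-a->q0; q2-b->q0

Count input length modulo 3: every symbol advances one step around the cycle q0 → q1 → q2 → q0. Accept at q2.
A 3-state machine:
        a   b  
>  q0   q1  q1 
   q1   q2  q2 
 * q2   q0  q0 
(> = start, * = accepting)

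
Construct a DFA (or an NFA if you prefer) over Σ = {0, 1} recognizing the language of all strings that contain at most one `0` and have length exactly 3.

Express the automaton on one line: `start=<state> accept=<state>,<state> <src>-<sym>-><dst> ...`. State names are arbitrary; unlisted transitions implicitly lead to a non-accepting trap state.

start=S0 accept=S7,S8 S0-0->S1 S0-1->S2 S1-0->S3 S1-1->S4 S2-0->S4 S2-1->S5 S3-0->S6 S3-1->S6 S4-0->S6 S4-1->S7 S5-0->S7 S5-1->S8 S6-0->S9 S6-1->S9 S7-0->S9 S7-1->S10 S8-0->S10 S8-1->S11 S9-0->S9 S9-1->S9 S10-0->S9 S10-1->S10 S11-0->S10 S11-1->S11

Handle the two conditions separately and then intersect. The first has 3 states tracking the count of `0`s, saturating at 2; the second has 5 states tracking the input length, saturating at 4. A product state is a pair (one from each), accepting exactly when both do.
With 12 states:
          0    1  
>  S0     S1   S2 
   S1     S3   S4 
   S2     S4   S5 
   S3     S6   S6 
   S4     S6   S7 
   S5     S7   S8 
   S6     S9   S9 
 * S7     S9  S10 
 * S8    S10  S11 
   S9     S9   S9 
   S10    S9  S10 
   S11   S10  S11 
(> = start, * = accepting)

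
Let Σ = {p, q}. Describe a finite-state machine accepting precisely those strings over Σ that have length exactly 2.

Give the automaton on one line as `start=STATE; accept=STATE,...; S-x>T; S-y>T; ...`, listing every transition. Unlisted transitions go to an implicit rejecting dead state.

Count input length up to 3: every symbol moves from A toward D, which means 'more than 2' and absorbs. Accept from {C}.
       p  q 
>  A   B  B 
   B   C  C 
 * C   D  D 
   D   D  D 
(> = start, * = accepting)

start=A; accept=C; A-p>B; A-q>B; B-p>C; B-q>C; C-p>D; C-q>D; D-p>D; D-q>D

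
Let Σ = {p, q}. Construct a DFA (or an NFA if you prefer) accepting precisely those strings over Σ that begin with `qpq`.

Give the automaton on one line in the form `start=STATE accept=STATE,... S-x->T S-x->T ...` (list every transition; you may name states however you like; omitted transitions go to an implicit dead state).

Walk along `qpq` while the input agrees: from A take `q` to B, and so on. Any deviation drops to the rejecting sink E. Once D is reached the prefix is confirmed and every continuation is accepted.
With 5 states:
       p  q 
>  A   E  B 
   B   C  E 
   C   E  D 
 * D   D  D 
   E   E  E 
(> = start, * = accepting)

start=A accept=D A-p->E A-q->B B-p->C B-q->E C-p->E C-q->D D-p->D D-q->D E-p->E E-q->E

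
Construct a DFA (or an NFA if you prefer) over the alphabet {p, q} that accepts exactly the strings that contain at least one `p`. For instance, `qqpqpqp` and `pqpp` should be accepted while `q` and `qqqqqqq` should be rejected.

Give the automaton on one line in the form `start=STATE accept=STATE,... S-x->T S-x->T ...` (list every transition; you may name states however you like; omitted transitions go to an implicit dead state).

start=A accept=B,C A-p->B A-q->A B-p->C B-q->B C-p->C C-q->C

Count `p`s, saturating at 2: state A means no `p` yet, B means one `p` seen, C means more than one. Each `p` increments (capped at C); other symbols loop. Accept from {B, C}.
       p  q 
>  A   B  A 
 * B   C  B 
 * C   C  C 
(> = start, * = accepting)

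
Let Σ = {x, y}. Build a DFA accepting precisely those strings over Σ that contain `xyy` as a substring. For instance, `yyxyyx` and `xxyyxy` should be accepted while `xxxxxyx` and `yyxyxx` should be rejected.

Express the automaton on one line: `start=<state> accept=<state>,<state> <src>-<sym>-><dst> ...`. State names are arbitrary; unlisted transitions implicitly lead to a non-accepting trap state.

start=A accept=D A-x->B A-y->A B-x->B B-y->C C-x->B C-y->D D-x->D D-y->D

States A..C record the length of the longest prefix of `xyy` that matches the current input suffix. Reaching D means `xyy` has been seen, and we stay there forever. Accept from D.
A 4-state machine:
       x  y 
>  A   B  A 
   B   B  C 
   C   B  D 
 * D   D  D 
(> = start, * = accepting)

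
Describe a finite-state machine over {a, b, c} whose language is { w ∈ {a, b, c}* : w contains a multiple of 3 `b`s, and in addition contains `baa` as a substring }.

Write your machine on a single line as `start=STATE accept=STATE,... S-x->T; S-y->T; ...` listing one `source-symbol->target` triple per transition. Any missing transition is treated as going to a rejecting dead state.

Build one automaton per condition and run them in lockstep. One (3 states) tracks the count of `b`s modulo 3; the other (4 states) tracks whether and how much of `baa` has been seen. Each combined state is a pair, one component from each; accept when both components accept.
12 states suffice.
          a    b    c  
>  s0     s0   s1   s0 
   s1     s2   s3   s4 
   s2     s5   s3   s4 
   s3     s6   s7   s8 
   s4     s4   s3   s4 
   s5     s5   s9   s5 
   s6     s9   s7   s8 
   s7    s10   s1   s0 
   s8     s8   s7   s8 
   s9     s9  s11   s9 
   s10   s11   s1   s0 
 * s11   s11   s5  s11 
(> = start, * = accepting)

start=s0; accept=s11; s0-a->s0; s0-b->s1; s0-c->s0; s1-a->s2; s1-b->s3; s1-c->s4; s2-a->s5; s2-b->s3; s2-c->s4; s3-a->s6; s3-b->s7; s3-c->s8; s4-a->s4; s4-b->s3; s4-c->s4; s5-a->s5; s5-b->s9; s5-c->s5; s6-a->s9; s6-b->s7; s6-c->s8; s7-a->s10; s7-b->s1; s7-c->s0; s8-a->s8; s8-b->s7; s8-c->s8; s9-a->s9; s9-b->s11; s9-c->s9; s10-a->s11; s10-b->s1; s10-c->s0; s11-a->s11; s11-b->s5; s11-c->s11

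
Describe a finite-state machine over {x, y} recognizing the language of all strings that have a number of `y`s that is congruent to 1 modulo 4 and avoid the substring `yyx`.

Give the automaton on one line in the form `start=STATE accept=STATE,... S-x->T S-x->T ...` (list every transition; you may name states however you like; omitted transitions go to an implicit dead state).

start=q0 accept=q1,q2,q10 q0-x->q0 q0-y->q1 q1-x->q2 q1-y->q3 q2-x->q2 q2-y->q4 q3-x->q5 q3-y->q6 q4-x->q7 q4-y->q6 q5-x->q5 q5-y->q5 q6-x->q5 q6-y->q8 q7-x->q7 q7-y->q9 q8-x->q5 q8-y->q10 q9-x->q11 q9-y->q8 q10-x->q5 q10-y->q3 q11-x->q11 q11-y->q12 q12-x->q0 q12-y->q10

Build one automaton per condition and run them in lockstep. The first has 4 states tracking the count of `y`s modulo 4; the second has 4 states tracking partial matches of the forbidden pattern `yyx`. A product state is a pair (one from each), accepting exactly when both do. Equivalent product states are then merged.
With 13 states:
          x    y  
>  q0     q0   q1 
 * q1     q2   q3 
 * q2     q2   q4 
   q3     q5   q6 
   q4     q7   q6 
   q5     q5   q5 
   q6     q5   q8 
   q7     q7   q9 
   q8     q5  q10 
   q9    q11   q8 
 * q10    q5   q3 
   q11   q11  q12 
   q12    q0  q10 
(> = start, * = accepting)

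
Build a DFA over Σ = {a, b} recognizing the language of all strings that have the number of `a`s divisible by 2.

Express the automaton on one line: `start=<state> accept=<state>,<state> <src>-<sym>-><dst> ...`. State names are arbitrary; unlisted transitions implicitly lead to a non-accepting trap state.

start=s0 accept=s0 s0-a->s1 s0-b->s0 s1-a->s0 s1-b->s1

Keep the running count of `a`s modulo 2: each `a` advances along the cycle s0 → s1 → s0 while other symbols loop. Accept at s0.
        a   b  
>* s0   s1  s0 
   s1   s0  s1 
(> = start, * = accepting)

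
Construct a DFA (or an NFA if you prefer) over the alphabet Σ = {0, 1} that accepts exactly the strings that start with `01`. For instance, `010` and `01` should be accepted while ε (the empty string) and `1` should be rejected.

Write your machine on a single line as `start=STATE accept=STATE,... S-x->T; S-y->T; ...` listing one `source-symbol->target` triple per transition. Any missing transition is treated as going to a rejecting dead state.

Check the first 2 symbols one by one: q0 through q1 record how many have matched `01` so far; any wrong symbol goes to the dead state q3. After all 2 match we enter the accepting sink q2.
A 4-state machine:
        0   1  
>  q0   q1  q3 
   q1   q3  q2 
 * q2   q2  q2 
   q3   q3  q3 
(> = start, * = accepting)

start=q0; accept=q2; q0-0->q1; q0-1->q3; q1-0->q3; q1-1->q2; q2-0->q2; q2-1->q2; q3-0->q3; q3-1->q3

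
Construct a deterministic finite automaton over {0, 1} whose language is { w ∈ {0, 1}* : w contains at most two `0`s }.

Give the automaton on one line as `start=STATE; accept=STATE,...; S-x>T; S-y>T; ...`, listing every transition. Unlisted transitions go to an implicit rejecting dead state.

Count `0`s, saturating at 3: states A through C mean 0 through 2 `0`s seen; D means more than 2. Each `0` increments (capped at D); other symbols loop. Accept from {A, B, C}.
With 4 states:
       0  1 
>* A   B  A 
 * B   C  B 
 * C   D  C 
   D   D  D 
(> = start, * = accepting)

start=A; accept=A,B,C; A-0>B; A-1>A; B-0>C; B-1>B; C-0>D; C-1>C; D-0>D; D-1>D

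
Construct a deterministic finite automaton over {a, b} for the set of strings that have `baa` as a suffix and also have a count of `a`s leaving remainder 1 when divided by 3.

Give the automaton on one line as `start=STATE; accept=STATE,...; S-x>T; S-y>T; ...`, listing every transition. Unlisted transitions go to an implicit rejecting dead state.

Run two small machines in parallel and take their product. The first has 4 states tracking how much of the suffix `baa` has currently been matched; the second has 3 states tracking the count of `a`s modulo 3. A product state is a pair (one from each), accepting exactly when both do. Equivalent product states are then merged.
6 states suffice.
        a   b  
>  q0   q1  q0 
   q1   q2  q1 
   q2   q0  q3 
   q3   q4  q3 
   q4   q5  q0 
 * q5   q2  q1 
(> = start, * = accepting)

start=q0; accept=q5; q0-a>q1; q0-b>q0; q1-a>q2; q1-b>q1; q2-a>q0; q2-b>q3; q3-a>q4; q3-b>q3; q4-a>q5; q4-b>q0; q5-a>q2; q5-b>q1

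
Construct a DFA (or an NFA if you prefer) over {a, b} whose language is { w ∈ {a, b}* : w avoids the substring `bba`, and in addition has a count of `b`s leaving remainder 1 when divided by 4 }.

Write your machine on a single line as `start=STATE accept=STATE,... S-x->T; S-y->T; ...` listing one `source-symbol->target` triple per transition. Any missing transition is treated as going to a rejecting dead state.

Run two small machines in parallel and take their product. One (4 states) tracks partial matches of the forbidden pattern `bba`; the other (4 states) tracks the count of `b`s modulo 4. Each combined state is a pair, one component from each; accept when both components accept. Minimizing collapses redundant product states.
13 states suffice.
          a    b  
>  s0     s0   s1 
 * s1     s2   s3 
 * s2     s2   s4 
   s3     s5   s6 
   s4     s7   s6 
   s5     s5   s5 
   s6     s5   s8 
   s7     s7   s9 
   s8     s5  s10 
   s9    s11   s8 
 * s10    s5   s3 
   s11   s11  s12 
   s12    s0  s10 
(> = start, * = accepting)

start=s0; accept=s1,s2,s10; s0-a->s0; s0-b->s1; s1-a->s2; s1-b->s3; s2-a->s2; s2-b->s4; s3-a->s5; s3-b->s6; s4-a->s7; s4-b->s6; s5-a->s5; s5-b->s5; s6-a->s5; s6-b->s8; s7-a->s7; s7-b->s9; s8-a->s5; s8-b->s10; s9-a->s11; s9-b->s8; s10-a->s5; s10-b->s3; s11-a->s11; s11-b->s12; s12-a->s0; s12-b->s10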